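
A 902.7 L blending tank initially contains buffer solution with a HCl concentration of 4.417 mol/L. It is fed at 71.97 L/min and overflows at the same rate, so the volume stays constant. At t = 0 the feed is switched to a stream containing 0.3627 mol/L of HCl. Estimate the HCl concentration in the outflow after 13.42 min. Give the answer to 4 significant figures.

1.753 mol/L

Accumulation = in − out for the solute gives V dC/dt = Q(C_in − C).
Time constant τ = V/Q = 902.7/71.97 = 12.5427 min.
This is linear first-order; C(t) = C_in + (C₀ − C_in) e^(−t/τ).
C(13.42) = 0.3627 + (4.417 − 0.3627)·e^(−13.42/12.5427) = 0.3627 + (4.05430)·0.343028 = 1.75344 mol/L.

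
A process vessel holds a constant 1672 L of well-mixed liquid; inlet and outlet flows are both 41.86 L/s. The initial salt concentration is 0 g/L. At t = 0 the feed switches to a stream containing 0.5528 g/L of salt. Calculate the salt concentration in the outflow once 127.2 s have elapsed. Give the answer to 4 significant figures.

0.5299 g/L

Unsteady species balance (constant V, well mixed): V dC/dt = Q(C_in − C).
So dC/dt = (C_in − C)/τ with τ = V/Q = 1672/41.86 = 39.9427 s.
This is linear first-order; C(t) = C_in + (C₀ − C_in) e^(−t/τ).
C(127.2) = 0.5528 + (0 − 0.5528)·e^(−127.2/39.9427) = 0.5528 + (-0.552800)·0.0413963 = 0.529916 g/L.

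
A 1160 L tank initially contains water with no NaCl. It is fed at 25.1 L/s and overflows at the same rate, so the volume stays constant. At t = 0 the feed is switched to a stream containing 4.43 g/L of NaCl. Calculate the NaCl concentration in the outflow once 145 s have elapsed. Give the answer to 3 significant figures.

4.24 g/L

Transient balance on the dissolved component: V dC/dt = Q(C_in − C).
Time constant τ = V/Q = 1160/25.1 = 46.215 s.
Integrating: C(t) = C_in + (C₀ − C_in) e^(−t/τ).
C(145) = 4.43 + (0 − 4.43)·e^(−145/46.215) = 4.43 + (-4.4300)·0.043391 = 4.2378 g/L.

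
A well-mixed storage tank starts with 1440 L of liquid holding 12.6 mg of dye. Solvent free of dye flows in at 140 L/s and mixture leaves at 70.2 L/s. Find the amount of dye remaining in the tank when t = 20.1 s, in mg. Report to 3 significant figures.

6.36 mg

Let m(t) be the amount of dye. Volume: V(t) = V₀ + (Q_in − Q_out) t = 1440 + 69.800 t; V(20.1) = 2843.0 L.
Species balance (pure solvent in): dm/dt = −Q_out · m/V(t).
Separate: dm/m = −Q_out dt/V(t) ⇒ ln(m/m₀) = −(Q_out/(Q_in−Q_out)) ln(V/V₀).
m = m₀ (V₀/V)^(Q_out/(Q_in−Q_out)) = 12.6 × (1440/2843.0)^(1.0057) = 6.3572 mg.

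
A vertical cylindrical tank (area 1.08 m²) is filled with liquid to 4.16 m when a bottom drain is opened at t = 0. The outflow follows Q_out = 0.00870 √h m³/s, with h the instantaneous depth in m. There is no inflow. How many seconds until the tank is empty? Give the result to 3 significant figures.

With no inflow, A dh/dt = −0.00870 √h.
This is separable: 2 d(√h)/dt = −0.00870/A, so √h = √h₀ − (0.00870/(2A)) t.
Tank is empty when √h = 0: t_empty = 2A√h₀/0.00870.
t_empty = 2·1.08·√4.16/0.00870 = 2.1600·2.0396/0.00870 = 506.39 s.

506 s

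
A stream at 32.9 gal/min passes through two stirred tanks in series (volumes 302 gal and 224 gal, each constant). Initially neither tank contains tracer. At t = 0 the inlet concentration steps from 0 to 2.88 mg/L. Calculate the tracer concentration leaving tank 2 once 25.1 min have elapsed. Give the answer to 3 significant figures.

Species balance on tank i: dCᵢ/dt = (Cᵢ₋₁ − Cᵢ)/τᵢ with τᵢ = Vᵢ/Q.
τ₁ = 302/32.9 = 9.1793 min; τ₂ = 224/32.9 = 6.8085 min.
Solving the cascade with C₁(0)=C₂(0)=0 gives C₂(t) = C_in[1 − (τ₁ e^(−t/τ₁) − τ₂ e^(−t/τ₂))/(τ₁ − τ₂)].
At t = 25.1: e^(−t/τ₁) = 0.064933, e^(−t/τ₂) = 0.025058.
C₂ = 2.88·[1 − (9.1793·0.064933 − 6.8085·0.025058)/(2.3708)] = 2.88·0.82056 = 2.3632 mg/L.

2.36 mg/L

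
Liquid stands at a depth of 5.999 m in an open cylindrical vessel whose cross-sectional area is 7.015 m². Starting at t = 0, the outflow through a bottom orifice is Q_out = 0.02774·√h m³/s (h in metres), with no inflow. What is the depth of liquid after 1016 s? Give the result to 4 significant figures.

Volume balance on the tank: A dh/dt = −0.02774 √h.
Separate and integrate: 2(√h − √h₀) = −(0.02774/A) t.
√h = √5.999 − 0.02774·1016/(2·7.015) = 2.44929 − 2.00883 = 0.440459.
h = 0.440459² = 0.194004 m.

0.1940 m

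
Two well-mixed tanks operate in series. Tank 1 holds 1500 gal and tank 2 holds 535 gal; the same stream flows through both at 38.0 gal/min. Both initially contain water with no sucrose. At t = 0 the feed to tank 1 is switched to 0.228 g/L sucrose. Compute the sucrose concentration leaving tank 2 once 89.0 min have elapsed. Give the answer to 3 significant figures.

0.191 g/L

Time constants: τᵢ = Vᵢ/Q for each well-mixed tank.
τ₁ = 1500/38.0 = 39.474 min; τ₂ = 535/38.0 = 14.079 min.
Solving the cascade with C₁(0)=C₂(0)=0 gives C₂(t) = C_in[1 − (τ₁ e^(−t/τ₁) − τ₂ e^(−t/τ₂))/(τ₁ − τ₂)].
At t = 89.0: e^(−t/τ₁) = 0.10491, e^(−t/τ₂) = 0.0017973.
C₂ = 0.228·[1 − (39.474·0.10491 − 14.079·0.0017973)/(25.395)] = 0.228·0.83793 = 0.19105 g/L.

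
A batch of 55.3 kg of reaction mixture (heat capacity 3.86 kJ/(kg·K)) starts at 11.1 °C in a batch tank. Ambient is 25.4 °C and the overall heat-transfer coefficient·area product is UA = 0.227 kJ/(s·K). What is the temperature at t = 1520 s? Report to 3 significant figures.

Unsteady energy balance on the tank contents: M c_p dT/dt = −UA(T − T_amb).
dT/dt = (T_ss − T)/τ with T_ss = T_amb = 25.400 °C, τ = M c_p/UA = 55.3·3.86/0.227 = 940.34 s.
T approaches T_ss exponentially: T(t) = T_ss + (T₀ − T_ss) e^(−t/τ).
T(1520) = 25.400 + (-14.300)·0.19861 = 22.560 °C.

22.6 °C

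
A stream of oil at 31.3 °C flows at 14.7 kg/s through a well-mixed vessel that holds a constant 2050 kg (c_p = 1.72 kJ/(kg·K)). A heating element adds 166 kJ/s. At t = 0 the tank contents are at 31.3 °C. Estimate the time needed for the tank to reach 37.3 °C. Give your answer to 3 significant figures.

First-law balance (no shaft work): M c_p dT/dt = ṁ c_p (T_in − T) + 166.
τ = M/ṁ = 139.46 s; T_ss = T_in + Q̇/(ṁ c_p) = 37.865 °C.
T(t) = T_ss + (T₀ − T_ss) e^(−t/τ). Set T = 37.3:
e^(−t/τ) = (37.3 − 37.865)/(31.3 − 37.865) = 0.086120
t = −139.46 · ln(0.086120) = 341.95 s.

342 s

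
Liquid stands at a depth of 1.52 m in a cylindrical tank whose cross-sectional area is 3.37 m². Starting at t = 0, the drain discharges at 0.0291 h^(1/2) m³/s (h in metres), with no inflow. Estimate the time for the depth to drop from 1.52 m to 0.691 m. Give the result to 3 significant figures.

93.0 s

Volume balance on the tank: A dh/dt = −0.0291 √h.
This is separable: 2 d(√h)/dt = −0.0291/A, so √h = √h₀ − (0.0291/(2A)) t.
t = 2A(√h₀ − √h)/0.0291 = 2·3.37·(√1.52 − √0.691)/0.0291
  = 6.7400 × (1.2329 − 0.83126) / 0.0291 = 93.021 s.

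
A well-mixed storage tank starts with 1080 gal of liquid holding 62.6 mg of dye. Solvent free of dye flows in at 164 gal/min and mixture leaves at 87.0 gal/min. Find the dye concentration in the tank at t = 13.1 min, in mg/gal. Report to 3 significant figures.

0.0142 mg/gal

Let m(t) be the amount of dye. Volume: V(t) = V₀ + (Q_in − Q_out) t = 1080 + 77.000 t; V(13.1) = 2088.7 gal.
No dye enters, so dm/dt = −Q_out · (m/V).
dm/m = −Q_out dt/(V₀ + 77.000 t); integrating gives ln(m/m₀) = −(Q_out/(Q_in−Q_out)) ln(V/V₀).
m = m₀ (V₀/V)^(Q_out/(Q_in−Q_out)) = 62.6 × (1080/2088.7)^(1.1299) = 29.711 mg.
C = m/V = 29.711/2088.7 = 0.014225 mg/gal.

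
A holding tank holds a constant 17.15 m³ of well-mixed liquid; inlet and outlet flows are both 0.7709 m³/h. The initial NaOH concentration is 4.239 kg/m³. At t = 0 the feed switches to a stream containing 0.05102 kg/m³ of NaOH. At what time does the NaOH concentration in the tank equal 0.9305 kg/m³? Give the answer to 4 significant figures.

Species balance: V dC/dt = Q(C_in − C) ⇒ τ = V/Q = 22.2467 h.
C(t) = C_in + (C₀ − C_in) e^(−t/τ). Set C = 0.9305 and solve for t:
e^(−t/τ) = (C − C_in)/(C₀ − C_in) = (0.9305 − 0.05102)/(4.239 − 0.05102) = 0.210001
t = −τ ln(…) = 22.2467 × 1.56064 = 34.7192 h.

34.72 h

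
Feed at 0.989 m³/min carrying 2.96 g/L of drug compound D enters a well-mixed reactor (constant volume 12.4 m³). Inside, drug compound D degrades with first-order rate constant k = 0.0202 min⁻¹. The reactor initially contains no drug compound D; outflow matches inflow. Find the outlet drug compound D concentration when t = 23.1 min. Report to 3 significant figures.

2.13 g/L

Species balance: V dC/dt = Q C_in − Q C − k V C.
dC/dt = (Q/V) C_in − (Q/V + k) C; effective rate a = Q/V + k = 0.079758 + 0.0202 = 0.099958 min⁻¹.
C_ss = Q C_in/(Q + kV) = 2.3618 g/L; C(t) = C_ss + (C₀ − C_ss) e^(−a t).
C(23.1) = 2.3618 + (-2.3618)·e^(−0.099958·23.1) = 2.3618 + (-2.3618)·0.099357 = 2.1272 g/L.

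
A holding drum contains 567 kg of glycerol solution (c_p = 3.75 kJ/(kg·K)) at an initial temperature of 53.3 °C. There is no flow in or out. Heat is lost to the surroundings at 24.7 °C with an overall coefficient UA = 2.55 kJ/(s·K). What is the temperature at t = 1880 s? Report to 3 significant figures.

27.7 °C

M c_p dT/dt = −UA(T − T_amb).
dT/dt = (T_ss − T)/τ with T_ss = T_amb = 24.700 °C, τ = M c_p/UA = 567·3.75/2.55 = 833.82 s.
T approaches T_ss exponentially: T(t) = T_ss + (T₀ − T_ss) e^(−t/τ).
T(1880) = 24.700 + (28.600)·0.10491 = 27.700 °C.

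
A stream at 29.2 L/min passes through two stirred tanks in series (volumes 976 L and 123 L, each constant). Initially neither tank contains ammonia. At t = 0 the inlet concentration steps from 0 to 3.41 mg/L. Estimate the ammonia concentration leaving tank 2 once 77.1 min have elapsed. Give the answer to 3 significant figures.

3.02 mg/L

Each tank obeys Vᵢ dCᵢ/dt = Q(Cᵢ₋₁ − Cᵢ), so τᵢ = Vᵢ/Q.
τ₁ = 976/29.2 = 33.425 min; τ₂ = 123/29.2 = 4.2123 min.
Solving the cascade with C₁(0)=C₂(0)=0 gives C₂(t) = C_in[1 − (τ₁ e^(−t/τ₁) − τ₂ e^(−t/τ₂))/(τ₁ − τ₂)].
At t = 77.1: e^(−t/τ₁) = 0.099591, e^(−t/τ₂) = 1.1244e-08.
C₂ = 3.41·[1 − (33.425·0.099591 − 4.2123·1.1244e-08)/(29.212)] = 3.41·0.88605 = 3.0214 mg/L.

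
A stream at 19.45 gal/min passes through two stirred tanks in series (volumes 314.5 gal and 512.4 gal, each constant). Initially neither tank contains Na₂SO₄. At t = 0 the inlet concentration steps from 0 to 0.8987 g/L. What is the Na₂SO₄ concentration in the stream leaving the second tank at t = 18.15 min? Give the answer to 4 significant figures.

Each tank obeys Vᵢ dCᵢ/dt = Q(Cᵢ₋₁ − Cᵢ), so τᵢ = Vᵢ/Q.
τ₁ = 314.5/19.45 = 16.1697 min; τ₂ = 512.4/19.45 = 26.3445 min.
Tank 1: C₁ = C_in(1 − e^(−t/τ₁)). Tank 2 (τ₁ ≠ τ₂): C₂ = C_in[1 − (τ₁ e^(−t/τ₁) − τ₂ e^(−t/τ₂))/(τ₁ − τ₂)].
At t = 18.15: e^(−t/τ₁) = 0.325474, e^(−t/τ₂) = 0.502103.
C₂ = 0.8987·[1 − (16.1697·0.325474 − 26.3445·0.502103)/(-10.1748)] = 0.8987·0.217200 = 0.195197 g/L.

0.1952 g/L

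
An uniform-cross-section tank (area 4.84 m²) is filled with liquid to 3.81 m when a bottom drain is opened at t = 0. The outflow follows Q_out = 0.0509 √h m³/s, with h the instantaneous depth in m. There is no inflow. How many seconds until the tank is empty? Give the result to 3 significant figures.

Mass balance (ρ constant): A dh/dt = −0.0509 √h.
∫ h^(−1/2) dh = −(0.0509/A) ∫ dt, giving 2√h = 2√h₀ − (0.0509/A) t.
Tank is empty when √h = 0: t_empty = 2A√h₀/0.0509.
t_empty = 2·4.84·√3.81/0.0509 = 9.6800·1.9519/0.0509 = 371.21 s.

371 s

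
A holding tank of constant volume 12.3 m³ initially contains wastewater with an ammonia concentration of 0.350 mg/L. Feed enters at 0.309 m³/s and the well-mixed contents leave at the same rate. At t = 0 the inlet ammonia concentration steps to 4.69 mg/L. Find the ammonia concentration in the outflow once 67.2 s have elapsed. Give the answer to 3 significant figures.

Accumulation = in − out for the solute gives V dC/dt = Q(C_in − C).
Rewrite as dC/dt + C/τ = C_in/τ, τ = V/Q = 39.806 s.
C approaches C_in exponentially: C(t) = C_in + (C₀ − C_in) e^(−t/τ).
C(67.2) = 4.69 + (0.350 − 4.69)·e^(−67.2/39.806) = 4.69 + (-4.3400)·0.18485 = 3.8877 mg/L.

3.89 mg/L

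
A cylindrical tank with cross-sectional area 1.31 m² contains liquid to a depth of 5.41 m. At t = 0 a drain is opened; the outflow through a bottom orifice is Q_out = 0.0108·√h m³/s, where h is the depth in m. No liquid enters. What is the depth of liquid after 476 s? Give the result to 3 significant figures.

0.132 m

With no inflow, A dh/dt = −0.0108 √h.
This is separable: 2 d(√h)/dt = −0.0108/A, so √h = √h₀ − (0.0108/(2A)) t.
√h = √5.41 − 0.0108·476/(2·1.31) = 2.3259 − 1.9621 = 0.36380.
h = 0.36380² = 0.13235 m.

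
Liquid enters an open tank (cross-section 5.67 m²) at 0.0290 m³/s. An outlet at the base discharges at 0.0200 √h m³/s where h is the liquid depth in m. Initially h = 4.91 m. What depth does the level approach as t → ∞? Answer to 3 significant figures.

Level balance: A dh/dt = 0.0290 − 0.0200 √h. Setting dh/dt = 0:
Q_in = 0.0200 √h_ss ⇒ √h_ss = 0.0290/0.0200 = 1.4500.
h_ss = 1.4500² = 2.1025 m. (Since h₀ = 4.91 m > h_ss, the level will fall toward this value.)

2.10 m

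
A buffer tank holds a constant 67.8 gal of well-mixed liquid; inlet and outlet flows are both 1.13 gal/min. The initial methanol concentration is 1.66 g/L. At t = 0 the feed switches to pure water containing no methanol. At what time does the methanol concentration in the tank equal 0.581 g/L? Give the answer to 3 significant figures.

63.0 min

Species balance on the tank: V dC/dt = Q(C_in − C), so τ = V/Q = 60.000 min.
C(t) = C_in + (C₀ − C_in) e^(−t/τ). Set C = 0.581 and solve for t:
e^(−t/τ) = (C − C_in)/(C₀ − C_in) = (0.581 − 0)/(1.66 − 0) = 0.35000
t = −τ ln(…) = 60.000 × 1.0498 = 62.989 min.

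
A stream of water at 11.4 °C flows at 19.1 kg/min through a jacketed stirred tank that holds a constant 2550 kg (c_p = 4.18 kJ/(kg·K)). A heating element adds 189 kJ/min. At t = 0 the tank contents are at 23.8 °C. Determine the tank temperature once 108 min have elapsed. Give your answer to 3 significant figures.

Unsteady energy balance on the tank contents: M c_p dT/dt = ṁ c_p (T_in − T) + 189.
τ = M/ṁ = 133.51 min; T_ss = T_in + Q̇/(ṁ c_p) = 11.4 + 189/(19.1·4.18) = 13.767 °C.
Integrating: T(t) = T_ss + (T₀ − T_ss) e^(−t/τ).
T(108) = 13.767 + (10.033)·e^(−108/133.51) = 13.767 + (10.033)·0.44533 = 18.235 °C.

18.2 °C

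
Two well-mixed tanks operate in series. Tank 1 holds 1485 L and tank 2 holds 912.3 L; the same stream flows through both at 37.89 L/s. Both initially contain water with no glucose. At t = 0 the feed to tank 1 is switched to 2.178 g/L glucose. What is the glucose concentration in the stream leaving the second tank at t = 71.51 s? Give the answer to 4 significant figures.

Time constants: τᵢ = Vᵢ/Q for each well-mixed tank.
τ₁ = 1485/37.89 = 39.1924 s; τ₂ = 912.3/37.89 = 24.0776 s.
Solving the cascade with C₁(0)=C₂(0)=0 gives C₂(t) = C_in[1 − (τ₁ e^(−t/τ₁) − τ₂ e^(−t/τ₂))/(τ₁ − τ₂)].
At t = 71.51: e^(−t/τ₁) = 0.161284, e^(−t/τ₂) = 0.0513043.
C₂ = 2.178·[1 − (39.1924·0.161284 − 24.0776·0.0513043)/(15.1148)] = 2.178·0.663520 = 1.44515 g/L.

1.445 g/L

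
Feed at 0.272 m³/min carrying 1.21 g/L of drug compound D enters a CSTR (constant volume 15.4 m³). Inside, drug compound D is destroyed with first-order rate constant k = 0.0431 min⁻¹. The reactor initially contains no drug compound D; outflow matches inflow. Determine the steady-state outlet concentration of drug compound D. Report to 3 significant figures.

0.352 g/L

V dC/dt = Q(C_in − C) − k V C.
At steady state: 0 = Q C_in − (Q + kV) C_ss, so C_ss = Q C_in/(Q + kV).
C_ss = 0.272·1.21/(0.272 + 0.0431·15.4) = 0.32912/0.93574 = 0.35172 g/L.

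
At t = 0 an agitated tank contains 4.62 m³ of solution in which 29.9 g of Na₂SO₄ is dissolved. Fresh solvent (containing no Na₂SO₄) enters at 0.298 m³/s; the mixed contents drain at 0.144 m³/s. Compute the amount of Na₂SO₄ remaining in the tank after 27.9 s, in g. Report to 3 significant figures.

16.2 g

Total volume: dV/dt = Q_in − Q_out = 0.15400 m³/s, so V(t) = 4.62 + 0.15400 t and V(27.9) = 8.9166 m³.
Species balance (pure solvent in): dm/dt = −Q_out · m/V(t).
dm/m = −Q_out dt/(V₀ + 0.15400 t); integrating gives ln(m/m₀) = −(Q_out/(Q_in−Q_out)) ln(V/V₀).
m = m₀ (V₀/V)^(Q_out/(Q_in−Q_out)) = 29.9 × (4.62/8.9166)^(0.93506) = 16.168 g.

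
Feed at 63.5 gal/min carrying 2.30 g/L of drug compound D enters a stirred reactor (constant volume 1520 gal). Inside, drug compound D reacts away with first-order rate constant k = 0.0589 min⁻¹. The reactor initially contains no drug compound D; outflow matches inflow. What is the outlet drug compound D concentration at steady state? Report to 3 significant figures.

Accumulation = in − out − consumed: V dC/dt = Q C_in − Q C − k V C.
At steady state: 0 = Q C_in − (Q + kV) C_ss, so C_ss = Q C_in/(Q + kV).
C_ss = 63.5·2.30/(63.5 + 0.0589·1520) = 146.05/153.03 = 0.95440 g/L.

0.954 g/L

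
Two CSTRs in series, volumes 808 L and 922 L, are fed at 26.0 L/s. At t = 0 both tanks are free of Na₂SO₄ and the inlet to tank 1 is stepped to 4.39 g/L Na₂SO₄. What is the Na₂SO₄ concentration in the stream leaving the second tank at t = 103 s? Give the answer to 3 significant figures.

Time constants: τᵢ = Vᵢ/Q for each well-mixed tank.
τ₁ = 808/26.0 = 31.077 s; τ₂ = 922/26.0 = 35.462 s.
Solving the cascade with C₁(0)=C₂(0)=0 gives C₂(t) = C_in[1 − (τ₁ e^(−t/τ₁) − τ₂ e^(−t/τ₂))/(τ₁ − τ₂)].
At t = 103: e^(−t/τ₁) = 0.036357, e^(−t/τ₂) = 0.054773.
C₂ = 4.39·[1 − (31.077·0.036357 − 35.462·0.054773)/(-4.3846)] = 4.39·0.81470 = 3.5765 g/L.

3.58 g/L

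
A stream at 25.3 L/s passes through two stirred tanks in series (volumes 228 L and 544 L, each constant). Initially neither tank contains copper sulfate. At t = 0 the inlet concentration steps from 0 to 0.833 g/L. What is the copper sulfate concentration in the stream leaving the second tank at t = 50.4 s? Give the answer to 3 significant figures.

0.698 g/L

Each tank obeys Vᵢ dCᵢ/dt = Q(Cᵢ₋₁ − Cᵢ), so τᵢ = Vᵢ/Q.
τ₁ = 228/25.3 = 9.0119 s; τ₂ = 544/25.3 = 21.502 s.
Tank 1: C₁ = C_in(1 − e^(−t/τ₁)). Tank 2 (τ₁ ≠ τ₂): C₂ = C_in[1 − (τ₁ e^(−t/τ₁) − τ₂ e^(−t/τ₂))/(τ₁ − τ₂)].
At t = 50.4: e^(−t/τ₁) = 0.0037252, e^(−t/τ₂) = 0.095946.
C₂ = 0.833·[1 − (9.0119·0.0037252 − 21.502·0.095946)/(-12.490)] = 0.833·0.83752 = 0.69765 g/L.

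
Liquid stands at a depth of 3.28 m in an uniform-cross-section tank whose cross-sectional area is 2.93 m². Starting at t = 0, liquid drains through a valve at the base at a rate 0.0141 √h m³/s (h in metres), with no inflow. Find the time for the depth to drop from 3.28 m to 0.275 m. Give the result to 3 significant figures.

A dh/dt = −Q_out = −0.0141 √h.
Separate and integrate: 2(√h − √h₀) = −(0.0141/A) t.
t = 2A(√h₀ − √h)/0.0141 = 2·2.93·(√3.28 − √0.275)/0.0141
  = 5.8600 × (1.8111 − 0.52440) / 0.0141 = 534.74 s.

535 s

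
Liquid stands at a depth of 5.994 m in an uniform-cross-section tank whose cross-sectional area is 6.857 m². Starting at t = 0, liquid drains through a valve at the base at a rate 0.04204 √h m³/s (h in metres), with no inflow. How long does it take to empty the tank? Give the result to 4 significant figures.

798.7 s

A dh/dt = −Q_out = −0.04204 √h.
∫ h^(−1/2) dh = −(0.04204/A) ∫ dt, giving 2√h = 2√h₀ − (0.04204/A) t.
Tank is empty when √h = 0: t_empty = 2A√h₀/0.04204.
t_empty = 2·6.857·√5.994/0.04204 = 13.7140·2.44826/0.04204 = 798.656 s.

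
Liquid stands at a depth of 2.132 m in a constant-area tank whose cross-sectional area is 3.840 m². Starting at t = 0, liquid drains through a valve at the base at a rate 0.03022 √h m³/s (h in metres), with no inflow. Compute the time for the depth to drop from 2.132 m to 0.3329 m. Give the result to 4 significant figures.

With no inflow, A dh/dt = −0.03022 √h.
∫ h^(−1/2) dh = −(0.03022/A) ∫ dt, giving 2√h = 2√h₀ − (0.03022/A) t.
t = 2A(√h₀ − √h)/0.03022 = 2·3.840·(√2.132 − √0.3329)/0.03022
  = 7.68000 × (1.46014 − 0.576975) / 0.03022 = 224.444 s.

224.4 s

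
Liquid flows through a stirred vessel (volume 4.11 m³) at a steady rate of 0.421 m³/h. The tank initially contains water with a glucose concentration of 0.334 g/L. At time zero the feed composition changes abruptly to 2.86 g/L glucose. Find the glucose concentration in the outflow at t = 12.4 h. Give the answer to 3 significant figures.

2.15 g/L

Accumulation = in − out for the solute gives V dC/dt = Q(C_in − C).
So dC/dt = (C_in − C)/τ with τ = V/Q = 4.11/0.421 = 9.7625 h.
Integrating: C(t) = C_in + (C₀ − C_in) e^(−t/τ).
C(12.4) = 2.86 + (0.334 − 2.86)·e^(−12.4/9.7625) = 2.86 + (-2.5260)·0.28078 = 2.1507 g/L.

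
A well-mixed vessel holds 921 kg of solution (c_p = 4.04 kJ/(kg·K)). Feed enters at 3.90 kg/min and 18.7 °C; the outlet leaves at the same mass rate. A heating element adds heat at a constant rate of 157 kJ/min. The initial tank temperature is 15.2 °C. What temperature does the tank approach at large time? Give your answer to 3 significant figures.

M c_p dT/dt = ṁ c_p (T_in − T) + Q̇.
At steady state dT/dt = 0 ⇒ T_ss = T_in + Q̇/(ṁ c_p) = 18.7 + 157/(3.90·4.04) = 28.664 °C.

28.7 °C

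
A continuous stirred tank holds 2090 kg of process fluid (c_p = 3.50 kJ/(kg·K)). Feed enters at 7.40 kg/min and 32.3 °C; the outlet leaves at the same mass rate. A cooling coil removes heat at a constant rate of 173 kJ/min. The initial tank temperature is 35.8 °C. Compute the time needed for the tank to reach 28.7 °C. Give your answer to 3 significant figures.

First-law balance (no shaft work): M c_p dT/dt = ṁ c_p (T_in − T) − 173.
τ = M/ṁ = 282.43 min; T_ss = T_in − Q̇/(ṁ c_p) = 25.620 °C.
T(t) = T_ss + (T₀ − T_ss) e^(−t/τ). Set T = 28.7:
e^(−t/τ) = (28.7 − 25.620)/(35.8 − 25.620) = 0.30252
t = −282.43 · ln(0.30252) = 337.68 min.

338 min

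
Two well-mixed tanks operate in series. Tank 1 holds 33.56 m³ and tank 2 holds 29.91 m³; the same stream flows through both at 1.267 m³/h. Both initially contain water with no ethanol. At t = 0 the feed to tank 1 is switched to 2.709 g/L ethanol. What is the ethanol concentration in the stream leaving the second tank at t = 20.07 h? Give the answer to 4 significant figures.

0.5202 g/L

Each tank obeys Vᵢ dCᵢ/dt = Q(Cᵢ₋₁ − Cᵢ), so τᵢ = Vᵢ/Q.
τ₁ = 33.56/1.267 = 26.4878 h; τ₂ = 29.91/1.267 = 23.6069 h.
Tank 1: C₁ = C_in(1 − e^(−t/τ₁)). Tank 2 (τ₁ ≠ τ₂): C₂ = C_in[1 − (τ₁ e^(−t/τ₁) − τ₂ e^(−t/τ₂))/(τ₁ − τ₂)].
At t = 20.07: e^(−t/τ₁) = 0.468739, e^(−t/τ₂) = 0.427341.
C₂ = 2.709·[1 − (26.4878·0.468739 − 23.6069·0.427341)/(2.88082)] = 2.709·0.192019 = 0.520178 g/L.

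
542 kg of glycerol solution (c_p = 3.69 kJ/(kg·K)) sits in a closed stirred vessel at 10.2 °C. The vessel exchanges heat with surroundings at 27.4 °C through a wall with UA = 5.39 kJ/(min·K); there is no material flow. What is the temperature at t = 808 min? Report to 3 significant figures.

Lumped-capacitance energy balance: M c_p dT/dt = UA(T_amb − T).
dT/dt = (T_ss − T)/τ with T_ss = T_amb = 27.400 °C, τ = M c_p/UA = 542·3.69/5.39 = 371.05 min.
Solution: T(t) = T_ss + (T₀ − T_ss) e^(−t/τ).
T(808) = 27.400 + (-17.200)·0.11332 = 25.451 °C.

25.5 °C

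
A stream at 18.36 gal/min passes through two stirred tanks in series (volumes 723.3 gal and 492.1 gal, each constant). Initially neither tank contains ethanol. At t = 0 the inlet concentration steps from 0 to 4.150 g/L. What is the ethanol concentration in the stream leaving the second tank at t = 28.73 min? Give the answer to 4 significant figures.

Species balance on tank i: dCᵢ/dt = (Cᵢ₋₁ − Cᵢ)/τᵢ with τᵢ = Vᵢ/Q.
τ₁ = 723.3/18.36 = 39.3954 min; τ₂ = 492.1/18.36 = 26.8028 min.
Tank 1: C₁ = C_in(1 − e^(−t/τ₁)). Tank 2 (τ₁ ≠ τ₂): C₂ = C_in[1 − (τ₁ e^(−t/τ₁) − τ₂ e^(−t/τ₂))/(τ₁ − τ₂)].
At t = 28.73: e^(−t/τ₁) = 0.482260, e^(−t/τ₂) = 0.342357.
C₂ = 4.150·[1 − (39.3954·0.482260 − 26.8028·0.342357)/(12.5926)] = 4.150·0.219963 = 0.912845 g/L.

0.9128 g/L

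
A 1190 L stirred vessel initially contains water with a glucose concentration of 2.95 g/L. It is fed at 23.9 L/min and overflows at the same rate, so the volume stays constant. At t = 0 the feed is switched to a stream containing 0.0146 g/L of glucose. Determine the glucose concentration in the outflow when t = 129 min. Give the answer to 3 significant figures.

Species balance on the tank: V dC/dt = Q(C_in − C).
So dC/dt = (C_in − C)/τ with τ = V/Q = 1190/23.9 = 49.791 min.
This is linear first-order; C(t) = C_in + (C₀ − C_in) e^(−t/τ).
C(129) = 0.0146 + (2.95 − 0.0146)·e^(−129/49.791) = 0.0146 + (2.9354)·0.074957 = 0.23463 g/L.

0.235 g/L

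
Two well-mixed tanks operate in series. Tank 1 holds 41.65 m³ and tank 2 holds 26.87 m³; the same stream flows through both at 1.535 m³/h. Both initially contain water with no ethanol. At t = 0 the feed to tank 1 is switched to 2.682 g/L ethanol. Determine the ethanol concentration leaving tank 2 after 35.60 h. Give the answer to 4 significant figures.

Species balance on tank i: dCᵢ/dt = (Cᵢ₋₁ − Cᵢ)/τᵢ with τᵢ = Vᵢ/Q.
τ₁ = 41.65/1.535 = 27.1336 h; τ₂ = 26.87/1.535 = 17.5049 h.
Solving the cascade with C₁(0)=C₂(0)=0 gives C₂(t) = C_in[1 − (τ₁ e^(−t/τ₁) − τ₂ e^(−t/τ₂))/(τ₁ − τ₂)].
At t = 35.60: e^(−t/τ₁) = 0.269273, e^(−t/τ₂) = 0.130848.
C₂ = 2.682·[1 − (27.1336·0.269273 − 17.5049·0.130848)/(9.62866)] = 2.682·0.479070 = 1.28487 g/L.

1.285 g/L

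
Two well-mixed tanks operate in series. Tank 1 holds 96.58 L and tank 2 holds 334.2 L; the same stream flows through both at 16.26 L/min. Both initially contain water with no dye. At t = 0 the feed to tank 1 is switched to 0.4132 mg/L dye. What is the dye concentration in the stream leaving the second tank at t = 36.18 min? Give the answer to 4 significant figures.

Each tank obeys Vᵢ dCᵢ/dt = Q(Cᵢ₋₁ − Cᵢ), so τᵢ = Vᵢ/Q.
τ₁ = 96.58/16.26 = 5.93973 min; τ₂ = 334.2/16.26 = 20.5535 min.
Tank 1: C₁ = C_in(1 − e^(−t/τ₁)). Tank 2 (τ₁ ≠ τ₂): C₂ = C_in[1 − (τ₁ e^(−t/τ₁) − τ₂ e^(−t/τ₂))/(τ₁ − τ₂)].
At t = 36.18: e^(−t/τ₁) = 0.00226272, e^(−t/τ₂) = 0.171996.
C₂ = 0.4132·[1 − (5.93973·0.00226272 − 20.5535·0.171996)/(-14.6138)] = 0.4132·0.759016 = 0.313626 mg/L.

0.3136 mg/L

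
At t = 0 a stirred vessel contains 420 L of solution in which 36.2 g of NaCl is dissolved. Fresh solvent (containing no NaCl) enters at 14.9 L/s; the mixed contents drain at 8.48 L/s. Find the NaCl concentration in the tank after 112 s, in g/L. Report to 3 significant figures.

0.00851 g/L

Let m(t) be the amount of NaCl. Volume: V(t) = V₀ + (Q_in − Q_out) t = 420 + 6.4200 t; V(112) = 1139.0 L.
Species balance (pure solvent in): dm/dt = −Q_out · m/V(t).
dm/m = −Q_out dt/(V₀ + 6.4200 t); integrating gives ln(m/m₀) = −(Q_out/(Q_in−Q_out)) ln(V/V₀).
m = m₀ (V₀/V)^(Q_out/(Q_in−Q_out)) = 36.2 × (420/1139.0)^(1.3209) = 9.6914 g.
C = m/V = 9.6914/1139.0 = 0.0085084 g/L.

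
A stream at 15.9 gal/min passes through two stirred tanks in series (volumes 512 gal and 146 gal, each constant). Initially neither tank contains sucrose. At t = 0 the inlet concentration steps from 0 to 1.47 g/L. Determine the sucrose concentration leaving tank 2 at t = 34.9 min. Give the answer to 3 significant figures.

0.787 g/L

Species balance on tank i: dCᵢ/dt = (Cᵢ₋₁ − Cᵢ)/τᵢ with τᵢ = Vᵢ/Q.
τ₁ = 512/15.9 = 32.201 min; τ₂ = 146/15.9 = 9.1824 min.
Tank 1: C₁ = C_in(1 − e^(−t/τ₁)). Tank 2 (τ₁ ≠ τ₂): C₂ = C_in[1 − (τ₁ e^(−t/τ₁) − τ₂ e^(−t/τ₂))/(τ₁ − τ₂)].
At t = 34.9: e^(−t/τ₁) = 0.33830, e^(−t/τ₂) = 0.022354.
C₂ = 1.47·[1 − (32.201·0.33830 − 9.1824·0.022354)/(23.019)] = 1.47·0.53566 = 0.78742 g/L.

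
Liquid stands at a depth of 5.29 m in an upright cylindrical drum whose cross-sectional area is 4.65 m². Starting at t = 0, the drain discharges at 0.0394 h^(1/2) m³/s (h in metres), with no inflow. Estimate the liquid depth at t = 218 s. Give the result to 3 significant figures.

1.89 m

With no inflow, A dh/dt = −0.0394 √h.
∫ h^(−1/2) dh = −(0.0394/A) ∫ dt, giving 2√h = 2√h₀ − (0.0394/A) t.
√h = √5.29 − 0.0394·218/(2·4.65) = 2.3000 − 0.92357 = 1.3764.
h = 1.3764² = 1.8946 m.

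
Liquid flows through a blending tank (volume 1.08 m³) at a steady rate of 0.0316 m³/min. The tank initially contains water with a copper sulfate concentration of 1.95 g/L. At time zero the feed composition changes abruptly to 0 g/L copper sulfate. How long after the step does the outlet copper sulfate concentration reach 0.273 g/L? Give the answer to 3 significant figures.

67.2 min

Species balance on the tank: V dC/dt = Q(C_in − C), so τ = V/Q = 34.177 min.
C(t) = C_in + (C₀ − C_in) e^(−t/τ). Set C = 0.273 and solve for t:
e^(−t/τ) = (C − C_in)/(C₀ − C_in) = (0.273 − 0)/(1.95 − 0) = 0.14000
t = −τ ln(…) = 34.177 × 1.9661 = 67.196 min.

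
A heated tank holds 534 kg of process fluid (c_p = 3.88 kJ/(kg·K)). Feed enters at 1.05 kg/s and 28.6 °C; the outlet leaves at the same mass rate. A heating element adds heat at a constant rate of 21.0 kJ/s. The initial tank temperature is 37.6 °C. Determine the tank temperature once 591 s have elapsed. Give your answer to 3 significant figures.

First-law balance (no shaft work): M c_p dT/dt = ṁ c_p (T_in − T) + 21.0.
τ = M/ṁ = 508.57 s; T_ss = T_in + Q̇/(ṁ c_p) = 28.6 + 21.0/(1.05·3.88) = 33.755 °C.
Integrating: T(t) = T_ss + (T₀ − T_ss) e^(−t/τ).
T(591) = 33.755 + (3.8454)·e^(−591/508.57) = 33.755 + (3.8454)·0.31284 = 34.958 °C.

35.0 °C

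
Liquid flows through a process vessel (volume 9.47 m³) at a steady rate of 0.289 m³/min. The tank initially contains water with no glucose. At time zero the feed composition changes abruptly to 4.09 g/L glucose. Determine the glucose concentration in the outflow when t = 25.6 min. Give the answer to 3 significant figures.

Accumulation = in − out for the solute gives V dC/dt = Q(C_in − C).
So dC/dt = (C_in − C)/τ with τ = V/Q = 9.47/0.289 = 32.768 min.
C approaches C_in exponentially: C(t) = C_in + (C₀ − C_in) e^(−t/τ).
C(25.6) = 4.09 + (0 − 4.09)·e^(−25.6/32.768) = 4.09 + (-4.0900)·0.45784 = 2.2175 g/L.

2.22 g/L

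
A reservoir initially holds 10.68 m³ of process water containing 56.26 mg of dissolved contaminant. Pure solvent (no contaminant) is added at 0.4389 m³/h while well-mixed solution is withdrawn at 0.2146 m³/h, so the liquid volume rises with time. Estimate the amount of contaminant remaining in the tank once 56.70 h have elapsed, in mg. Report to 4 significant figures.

Total volume: dV/dt = Q_in − Q_out = 0.224300 m³/h, so V(t) = 10.68 + 0.224300 t and V(56.70) = 23.3978 m³.
No contaminant enters, so dm/dt = −Q_out · (m/V).
Separate: dm/m = −Q_out dt/V(t) ⇒ ln(m/m₀) = −(Q_out/(Q_in−Q_out)) ln(V/V₀).
m = m₀ (V₀/V)^(Q_out/(Q_in−Q_out)) = 56.26 × (10.68/23.3978)^(0.956754) = 26.5660 mg.

26.57 mg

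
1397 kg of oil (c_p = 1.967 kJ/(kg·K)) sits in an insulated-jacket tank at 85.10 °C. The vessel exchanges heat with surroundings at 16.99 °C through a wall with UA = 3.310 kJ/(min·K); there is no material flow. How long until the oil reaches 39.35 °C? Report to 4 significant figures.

924.7 min

M c_p dT/dt = −UA(T − T_amb).
τ = M c_p/UA = 830.181 min; T_ss = T_amb = 16.9900 °C.
T(t) = T_ss + (T₀ − T_ss)e^(−t/τ); set T = 39.35:
t = −τ ln[(T − T_ss)/(T₀ − T_ss)] = −830.181 · ln(0.328292) = 924.697 min.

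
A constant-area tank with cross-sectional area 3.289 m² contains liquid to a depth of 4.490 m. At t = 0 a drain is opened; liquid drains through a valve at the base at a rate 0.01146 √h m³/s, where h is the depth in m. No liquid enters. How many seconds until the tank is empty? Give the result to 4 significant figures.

1216 s

With no inflow, A dh/dt = −0.01146 √h.
This is separable: 2 d(√h)/dt = −0.01146/A, so √h = √h₀ − (0.01146/(2A)) t.
Tank is empty when √h = 0: t_empty = 2A√h₀/0.01146.
t_empty = 2·3.289·√4.490/0.01146 = 6.57800·2.11896/0.01146 = 1216.28 s.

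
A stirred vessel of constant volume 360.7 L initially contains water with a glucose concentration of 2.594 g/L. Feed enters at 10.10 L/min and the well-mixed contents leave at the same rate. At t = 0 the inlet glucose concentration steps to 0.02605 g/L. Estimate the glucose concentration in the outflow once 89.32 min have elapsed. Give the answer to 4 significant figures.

0.2366 g/L

Transient balance on the dissolved component: V dC/dt = Q(C_in − C).
So dC/dt = (C_in − C)/τ with τ = V/Q = 360.7/10.10 = 35.7129 min.
Integrating: C(t) = C_in + (C₀ − C_in) e^(−t/τ).
C(89.32) = 0.02605 + (2.594 − 0.02605)·e^(−89.32/35.7129) = 0.02605 + (2.56795)·0.0819981 = 0.236617 g/L.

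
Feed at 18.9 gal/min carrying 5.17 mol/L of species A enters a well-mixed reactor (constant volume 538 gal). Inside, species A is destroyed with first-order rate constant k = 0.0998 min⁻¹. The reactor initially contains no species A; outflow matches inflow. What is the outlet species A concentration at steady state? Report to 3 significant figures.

1.35 mol/L

V dC/dt = Q(C_in − C) − k V C.
Steady state (dC/dt = 0): C_ss = Q C_in/(Q + kV) = C_in/(1 + kV/Q).
C_ss = 18.9·5.17/(18.9 + 0.0998·538) = 97.713/72.592 = 1.3460 mol/L.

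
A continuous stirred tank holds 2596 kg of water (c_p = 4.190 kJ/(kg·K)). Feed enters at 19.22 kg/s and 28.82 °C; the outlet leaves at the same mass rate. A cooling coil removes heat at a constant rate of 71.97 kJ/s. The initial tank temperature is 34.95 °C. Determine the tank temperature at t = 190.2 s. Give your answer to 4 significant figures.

M c_p dT/dt = ṁ c_p (T_in − T) − Q̇.
Rearrange: dT/dt = (T_ss − T)/τ with τ = M/ṁ = 135.068 s and T_ss = T_in − Q̇/(ṁ c_p) = 27.9263 °C.
Solution: T(t) = T_ss + (T₀ − T_ss) e^(−t/τ).
T(190.2) = 27.9263 + (7.02368)·e^(−190.2/135.068) = 27.9263 + (7.02368)·0.244587 = 29.6442 °C.

29.64 °C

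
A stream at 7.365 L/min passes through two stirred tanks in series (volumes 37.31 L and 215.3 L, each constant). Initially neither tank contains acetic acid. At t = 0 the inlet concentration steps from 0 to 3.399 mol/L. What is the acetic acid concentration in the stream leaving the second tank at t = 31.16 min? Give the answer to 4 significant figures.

Each tank obeys Vᵢ dCᵢ/dt = Q(Cᵢ₋₁ − Cᵢ), so τᵢ = Vᵢ/Q.
τ₁ = 37.31/7.365 = 5.06585 min; τ₂ = 215.3/7.365 = 29.2329 min.
Solving the cascade with C₁(0)=C₂(0)=0 gives C₂(t) = C_in[1 − (τ₁ e^(−t/τ₁) − τ₂ e^(−t/τ₂))/(τ₁ − τ₂)].
At t = 31.16: e^(−t/τ₁) = 0.00213137, e^(−t/τ₂) = 0.344410.
C₂ = 3.399·[1 − (5.06585·0.00213137 − 29.2329·0.344410)/(-24.1670)] = 3.399·0.583843 = 1.98448 mol/L.

1.984 mol/L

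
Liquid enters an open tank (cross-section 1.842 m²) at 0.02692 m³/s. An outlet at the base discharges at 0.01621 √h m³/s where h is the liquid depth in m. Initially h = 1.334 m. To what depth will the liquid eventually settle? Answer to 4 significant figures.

A dh/dt = Q_in − 0.01621 √h. Steady state requires inflow = outflow:
Q_in = 0.01621 √h_ss ⇒ √h_ss = 0.02692/0.01621 = 1.66070.
h_ss = 1.66070² = 2.75794 m. (Since h₀ = 1.334 m < h_ss, the level will rise toward this value.)

2.758 m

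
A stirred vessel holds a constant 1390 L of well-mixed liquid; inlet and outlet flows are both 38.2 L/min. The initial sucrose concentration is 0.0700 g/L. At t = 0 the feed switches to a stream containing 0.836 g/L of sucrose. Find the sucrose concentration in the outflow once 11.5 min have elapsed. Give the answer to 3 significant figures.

0.278 g/L

Accumulation = in − out for the solute gives V dC/dt = Q(C_in − C).
So dC/dt = (C_in − C)/τ with τ = V/Q = 1390/38.2 = 36.387 min.
Solution: C(t) = C_in + (C₀ − C_in) e^(−t/τ).
C(11.5) = 0.836 + (0.0700 − 0.836)·e^(−11.5/36.387) = 0.836 + (-0.76600)·0.72903 = 0.27756 g/L.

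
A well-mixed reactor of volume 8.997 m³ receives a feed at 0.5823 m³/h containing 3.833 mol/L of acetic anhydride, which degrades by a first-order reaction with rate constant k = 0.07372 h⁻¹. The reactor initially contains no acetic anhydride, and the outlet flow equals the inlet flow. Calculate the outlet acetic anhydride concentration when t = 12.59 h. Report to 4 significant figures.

1.478 mol/L

Accumulation = in − out − consumed: V dC/dt = Q C_in − Q C − k V C.
This is linear with rate a = Q/V + k = 0.138442 h⁻¹.
C_ss = Q C_in/(Q + kV) = 1.79193 mol/L; C(t) = C_ss + (C₀ − C_ss) e^(−a t).
C(12.59) = 1.79193 + (-1.79193)·e^(−0.138442·12.59) = 1.79193 + (-1.79193)·0.174998 = 1.47835 mol/L.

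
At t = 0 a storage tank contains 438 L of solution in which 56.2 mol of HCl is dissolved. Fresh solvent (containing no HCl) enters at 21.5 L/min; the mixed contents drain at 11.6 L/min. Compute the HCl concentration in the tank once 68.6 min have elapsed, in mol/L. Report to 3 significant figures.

Total volume: dV/dt = Q_in − Q_out = 9.9000 L/min, so V(t) = 438 + 9.9000 t and V(68.6) = 1117.1 L.
Species balance (pure solvent in): dm/dt = −Q_out · m/V(t).
dm/m = −Q_out dt/(V₀ + 9.9000 t); integrating gives ln(m/m₀) = −(Q_out/(Q_in−Q_out)) ln(V/V₀).
m = m₀ (V₀/V)^(Q_out/(Q_in−Q_out)) = 56.2 × (438/1117.1)^(1.1717) = 18.762 mol.
C = m/V = 18.762/1117.1 = 0.016795 mol/L.

0.0168 mol/L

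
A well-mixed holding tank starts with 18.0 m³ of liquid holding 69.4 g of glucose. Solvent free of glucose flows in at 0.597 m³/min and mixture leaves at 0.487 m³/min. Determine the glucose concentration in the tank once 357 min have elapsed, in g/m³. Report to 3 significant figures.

0.00721 g/m³

Let m(t) be the amount of glucose. Volume: V(t) = V₀ + (Q_in − Q_out) t = 18.0 + 0.11000 t; V(357) = 57.270 m³.
Species balance (pure solvent in): dm/dt = −Q_out · m/V(t).
Separate: dm/m = −Q_out dt/V(t) ⇒ ln(m/m₀) = −(Q_out/(Q_in−Q_out)) ln(V/V₀).
m = m₀ (V₀/V)^(Q_out/(Q_in−Q_out)) = 69.4 × (18.0/57.270)^(4.4273) = 0.41302 g.
C = m/V = 0.41302/57.270 = 0.0072118 g/m³.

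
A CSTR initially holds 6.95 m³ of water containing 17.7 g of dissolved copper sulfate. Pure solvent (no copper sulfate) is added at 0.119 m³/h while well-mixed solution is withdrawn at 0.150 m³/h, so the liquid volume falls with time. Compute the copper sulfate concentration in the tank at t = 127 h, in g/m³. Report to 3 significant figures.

Total volume: dV/dt = Q_in − Q_out = -0.031000 m³/h, so V(t) = 6.95 − 0.031000 t and V(127) = 3.0130 m³.
Species balance (pure solvent in): dm/dt = −Q_out · m/V(t).
dm/m = −Q_out dt/(V₀ − 0.031000 t); integrating gives ln(m/m₀) = −(Q_out/(Q_in−Q_out)) ln(V/V₀).
m = m₀ (V₀/V)^(Q_out/(Q_in−Q_out)) = 17.7 × (6.95/3.0130)^(-4.8387) = 0.31016 g.
C = m/V = 0.31016/3.0130 = 0.10294 g/m³.

0.103 g/m³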